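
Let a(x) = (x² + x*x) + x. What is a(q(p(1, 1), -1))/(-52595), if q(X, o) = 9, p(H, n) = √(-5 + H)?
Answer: -171/52595 ≈ -0.0032513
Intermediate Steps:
a(x) = x + 2*x² (a(x) = (x² + x²) + x = 2*x² + x = x + 2*x²)
a(q(p(1, 1), -1))/(-52595) = (9*(1 + 2*9))/(-52595) = (9*(1 + 18))*(-1/52595) = (9*19)*(-1/52595) = 171*(-1/52595) = -171/52595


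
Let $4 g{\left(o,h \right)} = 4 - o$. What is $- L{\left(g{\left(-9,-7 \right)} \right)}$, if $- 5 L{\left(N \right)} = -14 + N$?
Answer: $- \frac{43}{20} \approx -2.15$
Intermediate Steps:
$g{\left(o,h \right)} = 1 - \frac{o}{4}$ ($g{\left(o,h \right)} = \frac{4 - o}{4} = 1 - \frac{o}{4}$)
$L{\left(N \right)} = \frac{14}{5} - \frac{N}{5}$ ($L{\left(N \right)} = - \frac{-14 + N}{5} = \frac{14}{5} - \frac{N}{5}$)
$- L{\left(g{\left(-9,-7 \right)} \right)} = - (\frac{14}{5} - \frac{1 - - \frac{9}{4}}{5}) = - (\frac{14}{5} - \frac{1 + \frac{9}{4}}{5}) = - (\frac{14}{5} - \frac{13}{20}) = \left(-1\right) \frac{43}{20} = - \frac{43}{20}$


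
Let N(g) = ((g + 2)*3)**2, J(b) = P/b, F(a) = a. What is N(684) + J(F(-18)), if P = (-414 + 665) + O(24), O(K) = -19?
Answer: 38118160/9 ≈ 4.2354e+6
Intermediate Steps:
P = 232 (P = (-414 + 665) - 19 = 251 - 19 = 232)
J(b) = 232/b
N(g) = (6 + 3*g)**2 (N(g) = ((2 + g)*3)**2 = (6 + 3*g)**2)
N(684) + J(F(-18)) = 9*(2 + 684)**2 + 232/(-18) = 9*686**2 + 232*(-1/18) = 9*470596 - 116/9 = 4235364 - 116/9 = 38118160/9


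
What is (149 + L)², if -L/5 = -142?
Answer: 737881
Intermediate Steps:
L = 710 (L = -5*(-142) = 710)
(149 + L)² = (149 + 710)² = 859² = 737881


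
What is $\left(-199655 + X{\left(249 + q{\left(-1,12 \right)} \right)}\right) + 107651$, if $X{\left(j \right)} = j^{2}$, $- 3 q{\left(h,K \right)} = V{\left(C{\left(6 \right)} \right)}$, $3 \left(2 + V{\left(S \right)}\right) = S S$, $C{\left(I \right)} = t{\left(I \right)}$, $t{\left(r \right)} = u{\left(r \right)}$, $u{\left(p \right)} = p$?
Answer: $- \frac{284867}{9} \approx -31652.0$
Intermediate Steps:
$t{\left(r \right)} = r$
$C{\left(I \right)} = I$
$V{\left(S \right)} = -2 + \frac{S^{2}}{3}$ ($V{\left(S \right)} = -2 + \frac{S S}{3} = -2 + \frac{S^{2}}{3}$)
$q{\left(h,K \right)} = - \frac{10}{3}$ ($q{\left(h,K \right)} = - \frac{-2 + \frac{6^{2}}{3}}{3} = - \frac{-2 + \frac{1}{3} \cdot 36}{3} = - \frac{-2 + 12}{3} = \left(- \frac{1}{3}\right) 10 = - \frac{10}{3}$)
$\left(-199655 + X{\left(249 + q{\left(-1,12 \right)} \right)}\right) + 107651 = \left(-199655 + \left(249 - \frac{10}{3}\right)^{2}\right) + 107651 = \left(-199655 + \left(\frac{737}{3}\right)^{2}\right) + 107651 = \left(-199655 + \frac{543169}{9}\right) + 107651 = - \frac{1253726}{9} + 107651 = - \frac{284867}{9}$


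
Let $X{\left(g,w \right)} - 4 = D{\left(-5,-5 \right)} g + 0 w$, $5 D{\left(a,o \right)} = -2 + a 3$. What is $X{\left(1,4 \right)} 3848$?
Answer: $\frac{11544}{5} \approx 2308.8$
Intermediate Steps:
$D{\left(a,o \right)} = - \frac{2}{5} + \frac{3 a}{5}$ ($D{\left(a,o \right)} = \frac{-2 + a 3}{5} = \frac{-2 + 3 a}{5} = - \frac{2}{5} + \frac{3 a}{5}$)
$X{\left(g,w \right)} = 4 - \frac{17 g}{5}$ ($X{\left(g,w \right)} = 4 + \left(\left(- \frac{2}{5} + \frac{3}{5} \left(-5\right)\right) g + 0 w\right) = 4 + \left(\left(- \frac{2}{5} - 3\right) g + 0\right) = 4 + \left(- \frac{17 g}{5} + 0\right) = 4 - \frac{17 g}{5}$)
$X{\left(1,4 \right)} 3848 = \left(4 - \frac{17}{5}\right) 3848 = \frac{3}{5} \cdot 3848 = \frac{11544}{5}$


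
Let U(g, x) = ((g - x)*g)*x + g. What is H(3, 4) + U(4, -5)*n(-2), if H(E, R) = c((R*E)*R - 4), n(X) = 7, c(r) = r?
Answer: -1188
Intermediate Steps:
U(g, x) = g + g*x*(g - x) (U(g, x) = (g*(g - x))*x + g = g*x*(g - x) + g = g + g*x*(g - x))
H(E, R) = -4 + E*R**2 (H(E, R) = (R*E)*R - 4 = (E*R)*R - 4 = E*R**2 - 4 = -4 + E*R**2)
H(3, 4) + U(4, -5)*n(-2) = (-4 + 3*4**2) + (4*(1 - 1*(-5)**2 + 4*(-5)))*7 = (-4 + 3*16) + (4*(1 - 1*25 - 20))*7 = (-4 + 48) + (4*(1 - 25 - 20))*7 = 44 + (4*(-44))*7 = 44 - 176*7 = 44 - 1232 = -1188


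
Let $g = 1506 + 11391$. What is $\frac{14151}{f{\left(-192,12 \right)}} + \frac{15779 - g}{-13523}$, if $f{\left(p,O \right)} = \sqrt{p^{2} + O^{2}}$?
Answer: $- \frac{2882}{13523} + \frac{4717 \sqrt{257}}{1028} \approx 73.346$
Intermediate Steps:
$g = 12897$
$f{\left(p,O \right)} = \sqrt{O^{2} + p^{2}}$
$\frac{14151}{f{\left(-192,12 \right)}} + \frac{15779 - g}{-13523} = \frac{14151}{\sqrt{12^{2} + \left(-192\right)^{2}}} + \frac{15779 - 12897}{-13523} = \frac{14151}{\sqrt{144 + 36864}} + \left(15779 - 12897\right) \left(- \frac{1}{13523}\right) = \frac{14151}{\sqrt{37008}} + 2882 \left(- \frac{1}{13523}\right) = \frac{14151}{12 \sqrt{257}} - \frac{2882}{13523} = 14151 \frac{\sqrt{257}}{3084} - \frac{2882}{13523} = \frac{4717 \sqrt{257}}{1028} - \frac{2882}{13523} = - \frac{2882}{13523} + \frac{4717 \sqrt{257}}{1028}$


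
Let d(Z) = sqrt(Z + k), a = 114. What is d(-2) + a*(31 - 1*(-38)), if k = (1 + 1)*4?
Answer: 7866 + sqrt(6) ≈ 7868.5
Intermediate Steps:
k = 8 (k = 2*4 = 8)
d(Z) = sqrt(8 + Z) (d(Z) = sqrt(Z + 8) = sqrt(8 + Z))
d(-2) + a*(31 - 1*(-38)) = sqrt(8 - 2) + 114*(31 - 1*(-38)) = sqrt(6) + 114*(31 + 38) = sqrt(6) + 114*69 = sqrt(6) + 7866 = 7866 + sqrt(6)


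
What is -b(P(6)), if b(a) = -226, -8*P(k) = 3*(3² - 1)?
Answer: 226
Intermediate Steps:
P(k) = -3 (P(k) = -3*(3² - 1)/8 = -3*(9 - 1)/8 = -3*8/8 = -⅛*24 = -3)
-b(P(6)) = -1*(-226) = 226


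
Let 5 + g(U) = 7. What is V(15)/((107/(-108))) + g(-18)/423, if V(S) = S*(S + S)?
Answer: -20557586/45261 ≈ -454.20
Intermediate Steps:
V(S) = 2*S² (V(S) = S*(2*S) = 2*S²)
g(U) = 2 (g(U) = -5 + 7 = 2)
V(15)/((107/(-108))) + g(-18)/423 = (2*15²)/((107/(-108))) + 2/423 = (2*225)/((107*(-1/108))) + 2*(1/423) = 450/(-107/108) + 2/423 = 450*(-108/107) + 2/423 = -48600/107 + 2/423 = -20557586/45261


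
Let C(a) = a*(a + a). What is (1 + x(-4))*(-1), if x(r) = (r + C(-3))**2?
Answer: -197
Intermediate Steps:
C(a) = 2*a**2 (C(a) = a*(2*a) = 2*a**2)
x(r) = (18 + r)**2 (x(r) = (r + 2*(-3)**2)**2 = (r + 2*9)**2 = (r + 18)**2 = (18 + r)**2)
(1 + x(-4))*(-1) = (1 + (18 - 4)**2)*(-1) = (1 + 14**2)*(-1) = (1 + 196)*(-1) = 197*(-1) = -197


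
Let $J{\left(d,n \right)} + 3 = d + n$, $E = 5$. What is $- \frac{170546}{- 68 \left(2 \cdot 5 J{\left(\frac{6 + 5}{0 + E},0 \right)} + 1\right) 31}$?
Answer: $- \frac{85273}{7378} \approx -11.558$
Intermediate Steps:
$J{\left(d,n \right)} = -3 + d + n$ ($J{\left(d,n \right)} = -3 + \left(d + n\right) = -3 + d + n$)
$- \frac{170546}{- 68 \left(2 \cdot 5 J{\left(\frac{6 + 5}{0 + E},0 \right)} + 1\right) 31} = - \frac{170546}{- 68 \left(2 \cdot 5 \left(-3 + \frac{6 + 5}{0 + 5} + 0\right) + 1\right) 31} = - \frac{170546}{- 68 \left(2 \cdot 5 \left(-3 + \frac{11}{5} + 0\right) + 1\right) 31} = - \frac{170546}{- 68 \left(2 \cdot 5 \left(- \frac{4}{5}\right) + 1\right) 31} = - \frac{170546}{- 68 \left(2 \left(-4\right) + 1\right) 31} = - \frac{170546}{- 68 \left(-8 + 1\right) 31} = - \frac{170546}{\left(-68\right) \left(-7\right) 31} = - \frac{170546}{476 \cdot 31} = - \frac{170546}{14756} = \left(-170546\right) \frac{1}{14756} = - \frac{85273}{7378}$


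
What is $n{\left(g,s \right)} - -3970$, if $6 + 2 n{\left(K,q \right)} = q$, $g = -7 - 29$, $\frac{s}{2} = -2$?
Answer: $3965$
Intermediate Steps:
$s = -4$ ($s = 2 \left(-2\right) = -4$)
$g = -36$ ($g = -7 - 29 = -36$)
$n{\left(K,q \right)} = -3 + \frac{q}{2}$
$n{\left(g,s \right)} - -3970 = \left(-3 + \frac{1}{2} \left(-4\right)\right) - -3970 = \left(-3 - 2\right) + 3970 = -5 + 3970 = 3965$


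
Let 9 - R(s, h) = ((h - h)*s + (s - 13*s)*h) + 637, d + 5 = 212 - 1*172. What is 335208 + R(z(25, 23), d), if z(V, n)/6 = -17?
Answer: 291740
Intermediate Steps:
z(V, n) = -102 (z(V, n) = 6*(-17) = -102)
d = 35 (d = -5 + (212 - 1*172) = -5 + (212 - 172) = -5 + 40 = 35)
R(s, h) = -628 + 12*h*s (R(s, h) = 9 - (((h - h)*s + (s - 13*s)*h) + 637) = 9 - ((0*s + (-12*s)*h) + 637) = 9 - ((0 - 12*h*s) + 637) = 9 - (-12*h*s + 637) = 9 - (637 - 12*h*s) = 9 + (-637 + 12*h*s) = -628 + 12*h*s)
335208 + R(z(25, 23), d) = 335208 + (-628 + 12*35*(-102)) = 335208 + (-628 - 42840) = 335208 - 43468 = 291740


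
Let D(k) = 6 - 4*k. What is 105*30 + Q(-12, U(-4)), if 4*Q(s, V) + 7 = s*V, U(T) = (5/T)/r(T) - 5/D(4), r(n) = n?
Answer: 50333/16 ≈ 3145.8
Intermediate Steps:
U(T) = ½ + 5/T² (U(T) = (5/T)/T - 5/(6 - 4*4) = 5/T² - 5/(6 - 16) = 5/T² - 5/(-10) = 5/T² - 5*(-⅒) = 5/T² + ½ = ½ + 5/T²)
Q(s, V) = -7/4 + V*s/4 (Q(s, V) = -7/4 + (s*V)/4 = -7/4 + (V*s)/4 = -7/4 + V*s/4)
105*30 + Q(-12, U(-4)) = 105*30 + (-7/4 + (¼)*(½ + 5/(-4)²)*(-12)) = 3150 + (-7/4 + (¼)*(½ + 5*(1/16))*(-12)) = 3150 + (-7/4 + (¼)*(½ + 5/16)*(-12)) = 3150 + (-7/4 + (¼)*(13/16)*(-12)) = 3150 + (-7/4 - 39/16) = 3150 - 67/16 = 50333/16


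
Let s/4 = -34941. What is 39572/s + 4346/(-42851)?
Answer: -575778529/1497256791 ≈ -0.38456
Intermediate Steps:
s = -139764 (s = 4*(-34941) = -139764)
39572/s + 4346/(-42851) = 39572/(-139764) + 4346/(-42851) = 39572*(-1/139764) + 4346*(-1/42851) = -9893/34941 - 4346/42851 = -575778529/1497256791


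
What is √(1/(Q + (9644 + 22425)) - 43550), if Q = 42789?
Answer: I*√244042013067342/74858 ≈ 208.69*I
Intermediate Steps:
√(1/(Q + (9644 + 22425)) - 43550) = √(1/(42789 + (9644 + 22425)) - 43550) = √(1/(42789 + 32069) - 43550) = √(1/74858 - 43550) = √(-3260065899/74858) = I*√244042013067342/74858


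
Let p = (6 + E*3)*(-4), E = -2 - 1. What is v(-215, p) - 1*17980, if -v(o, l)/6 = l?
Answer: -18052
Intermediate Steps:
E = -3
p = 12 (p = (6 - 3*3)*(-4) = (6 - 9)*(-4) = -3*(-4) = 12)
v(o, l) = -6*l
v(-215, p) - 1*17980 = -6*12 - 1*17980 = -72 - 17980 = -18052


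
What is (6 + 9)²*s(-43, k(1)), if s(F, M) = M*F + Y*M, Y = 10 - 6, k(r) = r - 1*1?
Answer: 0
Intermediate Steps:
k(r) = -1 + r (k(r) = r - 1 = -1 + r)
Y = 4
s(F, M) = 4*M + F*M (s(F, M) = M*F + 4*M = F*M + 4*M = 4*M + F*M)
(6 + 9)²*s(-43, k(1)) = (6 + 9)²*((-1 + 1)*(4 - 43)) = 15²*(0*(-39)) = 225*0 = 0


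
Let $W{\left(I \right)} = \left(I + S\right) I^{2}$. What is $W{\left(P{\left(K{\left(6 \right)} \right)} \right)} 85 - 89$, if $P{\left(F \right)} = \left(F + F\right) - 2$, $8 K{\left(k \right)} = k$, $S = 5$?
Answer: $\frac{53}{8} \approx 6.625$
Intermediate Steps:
$K{\left(k \right)} = \frac{k}{8}$
$P{\left(F \right)} = -2 + 2 F$ ($P{\left(F \right)} = 2 F - 2 = -2 + 2 F$)
$W{\left(I \right)} = I^{2} \left(5 + I\right)$ ($W{\left(I \right)} = \left(I + 5\right) I^{2} = \left(5 + I\right) I^{2} = I^{2} \left(5 + I\right)$)
$W{\left(P{\left(K{\left(6 \right)} \right)} \right)} 85 - 89 = \left(-2 + 2 \cdot \frac{1}{8} \cdot 6\right)^{2} \left(5 - \left(2 - 2 \cdot \frac{1}{8} \cdot 6\right)\right) 85 - 89 = \left(-2 + 2 \cdot \frac{3}{4}\right)^{2} \left(5 + \left(-2 + 2 \cdot \frac{3}{4}\right)\right) 85 - 89 = \left(-2 + \frac{3}{2}\right)^{2} \left(5 + \left(-2 + \frac{3}{2}\right)\right) 85 - 89 = \left(- \frac{1}{2}\right)^{2} \left(5 - \frac{1}{2}\right) 85 - 89 = \frac{1}{4} \cdot \frac{9}{2} \cdot 85 - 89 = \frac{9}{8} \cdot 85 - 89 = \frac{765}{8} - 89 = \frac{53}{8}$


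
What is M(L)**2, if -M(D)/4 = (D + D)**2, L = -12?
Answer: 5308416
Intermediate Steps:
M(D) = -16*D**2 (M(D) = -4*(D + D)**2 = -4*4*D**2 = -16*D**2)
M(L)**2 = (-16*(-12)**2)**2 = (-16*144)**2 = (-2304)**2 = 5308416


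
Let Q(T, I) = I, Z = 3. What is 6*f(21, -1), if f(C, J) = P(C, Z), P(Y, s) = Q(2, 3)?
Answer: 18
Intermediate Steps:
P(Y, s) = 3
f(C, J) = 3
6*f(21, -1) = 6*3 = 18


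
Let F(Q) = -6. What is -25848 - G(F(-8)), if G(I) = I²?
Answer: -25884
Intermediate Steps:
-25848 - G(F(-8)) = -25848 - 1*(-6)² = -25848 - 1*36 = -25848 - 36 = -25884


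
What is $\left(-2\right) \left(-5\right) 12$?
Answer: $120$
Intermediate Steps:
$\left(-2\right) \left(-5\right) 12 = 10 \cdot 12 = 120$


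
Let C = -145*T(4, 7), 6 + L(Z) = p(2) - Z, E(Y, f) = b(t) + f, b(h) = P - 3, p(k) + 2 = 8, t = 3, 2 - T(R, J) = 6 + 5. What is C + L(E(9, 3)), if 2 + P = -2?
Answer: 1309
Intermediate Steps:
P = -4 (P = -2 - 2 = -4)
T(R, J) = -9 (T(R, J) = 2 - (6 + 5) = 2 - 1*11 = 2 - 11 = -9)
p(k) = 6 (p(k) = -2 + 8 = 6)
b(h) = -7 (b(h) = -4 - 3 = -7)
E(Y, f) = -7 + f
L(Z) = -Z (L(Z) = -6 + (6 - Z) = -Z)
C = 1305 (C = -145*(-9) = 1305)
C + L(E(9, 3)) = 1305 - (-7 + 3) = 1305 - 1*(-4) = 1305 + 4 = 1309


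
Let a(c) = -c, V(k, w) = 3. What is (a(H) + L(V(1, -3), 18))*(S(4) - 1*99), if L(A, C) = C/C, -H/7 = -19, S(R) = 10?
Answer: 11748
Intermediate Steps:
H = 133 (H = -7*(-19) = 133)
L(A, C) = 1
(a(H) + L(V(1, -3), 18))*(S(4) - 1*99) = (-1*133 + 1)*(10 - 1*99) = (-133 + 1)*(10 - 99) = -132*(-89) = 11748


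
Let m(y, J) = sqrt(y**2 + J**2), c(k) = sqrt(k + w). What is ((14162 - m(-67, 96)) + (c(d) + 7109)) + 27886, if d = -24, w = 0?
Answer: 49157 - sqrt(13705) + 2*I*sqrt(6) ≈ 49040.0 + 4.899*I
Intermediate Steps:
c(k) = sqrt(k) (c(k) = sqrt(k + 0) = sqrt(k))
m(y, J) = sqrt(J**2 + y**2)
((14162 - m(-67, 96)) + (c(d) + 7109)) + 27886 = ((14162 - sqrt(96**2 + (-67)**2)) + (sqrt(-24) + 7109)) + 27886 = ((14162 - sqrt(9216 + 4489)) + (2*I*sqrt(6) + 7109)) + 27886 = ((14162 - sqrt(13705)) + (7109 + 2*I*sqrt(6))) + 27886 = (21271 - sqrt(13705) + 2*I*sqrt(6)) + 27886 = 49157 - sqrt(13705) + 2*I*sqrt(6)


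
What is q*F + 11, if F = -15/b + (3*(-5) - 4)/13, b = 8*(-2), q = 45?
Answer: -2617/208 ≈ -12.582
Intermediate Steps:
b = -16
F = -109/208 (F = -15/(-16) + (3*(-5) - 4)/13 = -15*(-1/16) + (-15 - 4)*(1/13) = 15/16 - 19*1/13 = 15/16 - 19/13 = -109/208 ≈ -0.52404)
q*F + 11 = 45*(-109/208) + 11 = -4905/208 + 11 = -2617/208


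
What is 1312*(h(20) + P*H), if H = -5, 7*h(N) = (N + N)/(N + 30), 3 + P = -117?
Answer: 27557248/35 ≈ 7.8735e+5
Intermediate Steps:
P = -120 (P = -3 - 117 = -120)
h(N) = 2*N/(7*(30 + N)) (h(N) = ((N + N)/(N + 30))/7 = ((2*N)/(30 + N))/7 = (2*N/(30 + N))/7 = 2*N/(7*(30 + N)))
1312*(h(20) + P*H) = 1312*((2/7)*20/(30 + 20) - 120*(-5)) = 1312*((2/7)*20/50 + 600) = 1312*((2/7)*20*(1/50) + 600) = 1312*(4/35 + 600) = 1312*(21004/35) = 27557248/35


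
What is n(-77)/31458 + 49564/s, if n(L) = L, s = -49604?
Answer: -55821565/55730094 ≈ -1.0016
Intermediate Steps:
n(-77)/31458 + 49564/s = -77/31458 + 49564/(-49604) = -77*1/31458 + 49564*(-1/49604) = -11/4494 - 12391/12401 = -55821565/55730094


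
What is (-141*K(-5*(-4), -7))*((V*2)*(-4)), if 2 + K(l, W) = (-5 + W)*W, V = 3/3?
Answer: 92496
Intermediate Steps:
V = 1 (V = 3*(⅓) = 1)
K(l, W) = -2 + W*(-5 + W) (K(l, W) = -2 + (-5 + W)*W = -2 + W*(-5 + W))
(-141*K(-5*(-4), -7))*((V*2)*(-4)) = (-141*(-2 + (-7)² - 5*(-7)))*((1*2)*(-4)) = (-141*(-2 + 49 + 35))*(2*(-4)) = -141*82*(-8) = -11562*(-8) = 92496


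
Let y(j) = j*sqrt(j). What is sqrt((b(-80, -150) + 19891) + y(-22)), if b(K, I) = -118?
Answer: sqrt(19773 - 22*I*sqrt(22)) ≈ 140.62 - 0.3669*I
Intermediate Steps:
y(j) = j**(3/2)
sqrt((b(-80, -150) + 19891) + y(-22)) = sqrt((-118 + 19891) + (-22)**(3/2)) = sqrt(19773 - 22*I*sqrt(22))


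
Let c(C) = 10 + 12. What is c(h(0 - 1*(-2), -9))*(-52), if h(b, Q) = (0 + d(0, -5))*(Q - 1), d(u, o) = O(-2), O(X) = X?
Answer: -1144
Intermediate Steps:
d(u, o) = -2
h(b, Q) = 2 - 2*Q (h(b, Q) = (0 - 2)*(Q - 1) = -2*(-1 + Q) = 2 - 2*Q)
c(C) = 22
c(h(0 - 1*(-2), -9))*(-52) = 22*(-52) = -1144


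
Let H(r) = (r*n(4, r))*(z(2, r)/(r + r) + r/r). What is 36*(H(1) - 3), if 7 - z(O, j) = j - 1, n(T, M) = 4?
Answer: 540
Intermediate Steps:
z(O, j) = 8 - j (z(O, j) = 7 - (j - 1) = 7 - (-1 + j) = 7 + (1 - j) = 8 - j)
H(r) = 4*r*(1 + (8 - r)/(2*r)) (H(r) = (r*4)*((8 - r)/(r + r) + r/r) = (4*r)*((8 - r)/((2*r)) + 1) = (4*r)*((8 - r)*(1/(2*r)) + 1) = (4*r)*((8 - r)/(2*r) + 1) = (4*r)*(1 + (8 - r)/(2*r)) = 4*r*(1 + (8 - r)/(2*r)))
36*(H(1) - 3) = 36*((16 + 2*1) - 3) = 36*((16 + 2) - 3) = 36*(18 - 3) = 36*15 = 540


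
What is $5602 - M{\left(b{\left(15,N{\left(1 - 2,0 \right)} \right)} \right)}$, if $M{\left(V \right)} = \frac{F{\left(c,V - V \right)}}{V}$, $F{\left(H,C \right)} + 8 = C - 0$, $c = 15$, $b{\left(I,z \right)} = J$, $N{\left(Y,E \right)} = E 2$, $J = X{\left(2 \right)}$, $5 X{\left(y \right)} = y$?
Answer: $5622$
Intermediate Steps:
$X{\left(y \right)} = \frac{y}{5}$
$J = \frac{2}{5}$ ($J = \frac{1}{5} \cdot 2 = \frac{2}{5} \approx 0.4$)
$N{\left(Y,E \right)} = 2 E$
$b{\left(I,z \right)} = \frac{2}{5}$
$F{\left(H,C \right)} = -8 + C$ ($F{\left(H,C \right)} = -8 + \left(C - 0\right) = -8 + \left(C + 0\right) = -8 + C$)
$M{\left(V \right)} = - \frac{8}{V}$ ($M{\left(V \right)} = \frac{-8 + \left(V - V\right)}{V} = \frac{-8 + 0}{V} = - \frac{8}{V}$)
$5602 - M{\left(b{\left(15,N{\left(1 - 2,0 \right)} \right)} \right)} = 5602 - - \frac{8}{\frac{2}{5}} = 5602 - \left(-8\right) \frac{5}{2} = 5602 - -20 = 5602 + 20 = 5622$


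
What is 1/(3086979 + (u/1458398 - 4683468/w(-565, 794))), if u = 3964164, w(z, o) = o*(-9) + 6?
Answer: 433873405/1339643867580796 ≈ 3.2387e-7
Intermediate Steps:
w(z, o) = 6 - 9*o (w(z, o) = -9*o + 6 = 6 - 9*o)
1/(3086979 + (u/1458398 - 4683468/w(-565, 794))) = 1/(3086979 + (3964164/1458398 - 4683468/(6 - 9*794))) = 1/(3086979 + (3964164*(1/1458398) - 4683468/(6 - 7146))) = 1/(3086979 + (1982082/729199 - 4683468/(-7140))) = 1/(3086979 + (1982082/729199 - 4683468*(-1/7140))) = 1/(3086979 + (1982082/729199 + 390289/595)) = 1/(3086979 + 285777687301/433873405) = 1/(1339643867580796/433873405) = 433873405/1339643867580796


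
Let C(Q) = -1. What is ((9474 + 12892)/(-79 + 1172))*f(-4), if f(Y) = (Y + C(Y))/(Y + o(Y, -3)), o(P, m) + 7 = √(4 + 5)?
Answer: 55915/4372 ≈ 12.789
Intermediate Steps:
o(P, m) = -4 (o(P, m) = -7 + √(4 + 5) = -7 + √9 = -7 + 3 = -4)
f(Y) = (-1 + Y)/(-4 + Y) (f(Y) = (Y - 1)/(Y - 4) = (-1 + Y)/(-4 + Y))
((9474 + 12892)/(-79 + 1172))*f(-4) = ((9474 + 12892)/(-79 + 1172))*((-1 - 4)/(-4 - 4)) = (22366/1093)*(-5/(-8)) = (22366*(1/1093))*(-⅛*(-5)) = (22366/1093)*(5/8) = 55915/4372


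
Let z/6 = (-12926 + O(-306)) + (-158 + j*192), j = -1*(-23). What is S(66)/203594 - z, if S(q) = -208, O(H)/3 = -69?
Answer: 5420690146/101797 ≈ 53250.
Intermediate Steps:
j = 23
O(H) = -207 (O(H) = 3*(-69) = -207)
z = -53250 (z = 6*((-12926 - 207) + (-158 + 23*192)) = 6*(-13133 + (-158 + 4416)) = 6*(-13133 + 4258) = 6*(-8875) = -53250)
S(66)/203594 - z = -208/203594 - 1*(-53250) = -208*1/203594 + 53250 = -104/101797 + 53250 = 5420690146/101797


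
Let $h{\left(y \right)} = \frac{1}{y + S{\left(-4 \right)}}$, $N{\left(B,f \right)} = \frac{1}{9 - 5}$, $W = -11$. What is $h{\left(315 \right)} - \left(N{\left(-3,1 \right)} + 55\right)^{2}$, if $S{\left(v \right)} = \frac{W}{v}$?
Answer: $- \frac{62076847}{20336} \approx -3052.6$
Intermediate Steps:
$N{\left(B,f \right)} = \frac{1}{4}$
$S{\left(v \right)} = - \frac{11}{v}$
$h{\left(y \right)} = \frac{1}{\frac{11}{4} + y}$ ($h{\left(y \right)} = \frac{1}{y - \frac{11}{-4}} = \frac{1}{y - - \frac{11}{4}} = \frac{1}{y + \frac{11}{4}} = \frac{1}{\frac{11}{4} + y}$)
$h{\left(315 \right)} - \left(N{\left(-3,1 \right)} + 55\right)^{2} = \frac{4}{11 + 4 \cdot 315} - \left(\frac{1}{4} + 55\right)^{2} = \frac{4}{11 + 1260} - \left(\frac{221}{4}\right)^{2} = \frac{4}{1271} - \frac{48841}{16} = - \frac{62076847}{20336}$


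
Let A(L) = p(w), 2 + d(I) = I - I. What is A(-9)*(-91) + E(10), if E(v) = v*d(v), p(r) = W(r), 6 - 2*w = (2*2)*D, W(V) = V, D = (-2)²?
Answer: 435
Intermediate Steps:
D = 4
w = -5 (w = 3 - 2*2*4/2 = 3 - 2*4 = 3 - ½*16 = 3 - 8 = -5)
p(r) = r
d(I) = -2 (d(I) = -2 + (I - I) = -2 + 0 = -2)
A(L) = -5
E(v) = -2*v (E(v) = v*(-2) = -2*v)
A(-9)*(-91) + E(10) = -5*(-91) - 2*10 = 455 - 20 = 435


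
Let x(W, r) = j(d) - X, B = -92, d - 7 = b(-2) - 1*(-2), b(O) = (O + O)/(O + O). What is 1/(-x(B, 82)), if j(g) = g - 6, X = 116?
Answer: 1/112 ≈ 0.0089286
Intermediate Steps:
b(O) = 1 (b(O) = (2*O)/((2*O)) = (2*O)*(1/(2*O)) = 1)
d = 10 (d = 7 + (1 - 1*(-2)) = 7 + (1 + 2) = 7 + 3 = 10)
j(g) = -6 + g
x(W, r) = -112 (x(W, r) = (-6 + 10) - 1*116 = 4 - 116 = -112)
1/(-x(B, 82)) = 1/(-1*(-112)) = 1/112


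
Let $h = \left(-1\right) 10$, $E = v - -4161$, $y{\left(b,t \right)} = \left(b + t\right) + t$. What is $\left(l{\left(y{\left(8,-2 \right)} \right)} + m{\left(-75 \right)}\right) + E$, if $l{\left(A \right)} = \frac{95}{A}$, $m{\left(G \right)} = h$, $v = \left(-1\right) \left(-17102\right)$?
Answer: $\frac{85107}{4} \approx 21277.0$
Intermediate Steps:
$y{\left(b,t \right)} = b + 2 t$
$v = 17102$
$E = 21263$ ($E = 17102 - -4161 = 17102 + 4161 = 21263$)
$h = -10$
$m{\left(G \right)} = -10$
$\left(l{\left(y{\left(8,-2 \right)} \right)} + m{\left(-75 \right)}\right) + E = \left(\frac{95}{8 + 2 \left(-2\right)} - 10\right) + 21263 = \left(\frac{95}{8 - 4} - 10\right) + 21263 = \left(\frac{95}{4} - 10\right) + 21263 = \frac{55}{4} + 21263 = \frac{85107}{4}$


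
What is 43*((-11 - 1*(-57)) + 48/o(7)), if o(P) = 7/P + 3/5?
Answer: 3268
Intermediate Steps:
o(P) = ⅗ + 7/P (o(P) = 7/P + 3*(⅕) = 7/P + ⅗ = ⅗ + 7/P)
43*((-11 - 1*(-57)) + 48/o(7)) = 43*((-11 - 1*(-57)) + 48/(⅗ + 7/7)) = 43*((-11 + 57) + 48/(⅗ + 7*(⅐))) = 43*(46 + 48/(⅗ + 1)) = 43*(46 + 48/(8/5)) = 43*(46 + 48*(5/8)) = 43*(46 + 30) = 43*76 = 3268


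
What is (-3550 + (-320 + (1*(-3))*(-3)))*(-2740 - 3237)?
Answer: 23077197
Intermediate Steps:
(-3550 + (-320 + (1*(-3))*(-3)))*(-2740 - 3237) = (-3550 + (-320 - 3*(-3)))*(-5977) = (-3550 + (-320 + 9))*(-5977) = (-3550 - 311)*(-5977) = -3861*(-5977) = 23077197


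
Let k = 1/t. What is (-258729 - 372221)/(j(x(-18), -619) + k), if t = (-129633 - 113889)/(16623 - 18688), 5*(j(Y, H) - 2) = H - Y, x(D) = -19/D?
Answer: 21340306375/4126434 ≈ 5171.6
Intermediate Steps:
j(Y, H) = 2 - Y/5 + H/5 (j(Y, H) = 2 + (H - Y)/5 = 2 + (-Y/5 + H/5) = 2 - Y/5 + H/5)
t = 243522/2065 (t = -243522/(-2065) = -243522*(-1/2065) = 243522/2065 ≈ 117.93)
k = 2065/243522 (k = 1/(243522/2065) = 2065/243522 ≈ 0.0084797)
(-258729 - 372221)/(j(x(-18), -619) + k) = (-258729 - 372221)/((2 - (-19)/(5*(-18)) + (⅕)*(-619)) + 2065/243522) = -630950/((2 - (-19)*(-1)/(5*18) - 619/5) + 2065/243522) = -630950/((2 - ⅕*19/18 - 619/5) + 2065/243522) = -630950/((2 - 19/90 - 619/5) + 2065/243522) = -630950/(-10981/90 + 2065/243522) = -630950/(-8252868/67645) = -630950*(-67645/8252868) = 21340306375/4126434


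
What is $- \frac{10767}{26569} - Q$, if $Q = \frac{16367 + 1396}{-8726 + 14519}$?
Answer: $- \frac{178106126}{51304739} \approx -3.4715$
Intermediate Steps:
$Q = \frac{5921}{1931}$ ($Q = \frac{17763}{5793} = 17763 \cdot \frac{1}{5793} = \frac{5921}{1931} \approx 3.0663$)
$- \frac{10767}{26569} - Q = - \frac{10767}{26569} - \frac{5921}{1931} = - \frac{178106126}{51304739}$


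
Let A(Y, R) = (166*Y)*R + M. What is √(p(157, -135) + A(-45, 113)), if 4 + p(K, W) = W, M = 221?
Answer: 2*I*√211007 ≈ 918.71*I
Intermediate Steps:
p(K, W) = -4 + W
A(Y, R) = 221 + 166*R*Y (A(Y, R) = (166*Y)*R + 221 = 166*R*Y + 221 = 221 + 166*R*Y)
√(p(157, -135) + A(-45, 113)) = √((-4 - 135) + (221 + 166*113*(-45))) = √(-139 + (221 - 844110)) = √(-139 - 843889) = √(-844028) = 2*I*√211007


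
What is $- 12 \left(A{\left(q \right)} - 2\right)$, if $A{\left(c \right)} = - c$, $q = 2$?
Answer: $48$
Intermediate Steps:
$- 12 \left(A{\left(q \right)} - 2\right) = - 12 \left(\left(-1\right) 2 - 2\right) = - 12 \left(-2 - 2\right) = \left(-12\right) \left(-4\right) = 48$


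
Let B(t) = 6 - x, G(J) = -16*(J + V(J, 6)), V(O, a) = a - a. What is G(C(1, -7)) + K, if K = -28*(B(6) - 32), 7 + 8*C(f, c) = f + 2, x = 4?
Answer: 848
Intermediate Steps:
V(O, a) = 0
C(f, c) = -5/8 + f/8 (C(f, c) = -7/8 + (f + 2)/8 = -7/8 + (2 + f)/8 = -7/8 + (1/4 + f/8) = -5/8 + f/8)
G(J) = -16*J (G(J) = -16*(J + 0) = -16*J)
B(t) = 2 (B(t) = 6 - 1*4 = 6 - 4 = 2)
K = 840 (K = -28*(2 - 32) = -28*(-30) = 840)
G(C(1, -7)) + K = -16*(-5/8 + (1/8)*1) + 840 = -16*(-5/8 + 1/8) + 840 = -16*(-1/2) + 840 = 8 + 840 = 848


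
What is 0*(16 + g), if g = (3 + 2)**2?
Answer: 0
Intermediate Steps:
g = 25 (g = 5**2 = 25)
0*(16 + g) = 0*(16 + 25) = 0*41 = 0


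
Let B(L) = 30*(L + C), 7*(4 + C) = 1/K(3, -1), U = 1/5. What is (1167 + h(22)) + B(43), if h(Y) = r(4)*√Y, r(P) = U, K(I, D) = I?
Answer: 16369/7 + √22/5 ≈ 2339.4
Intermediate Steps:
U = ⅕ ≈ 0.20000
r(P) = ⅕
C = -83/21 (C = -4 + (⅐)/3 = -4 + (⅐)*(⅓) = -4 + 1/21 = -83/21 ≈ -3.9524)
h(Y) = √Y/5
B(L) = -830/7 + 30*L (B(L) = 30*(L - 83/21) = 30*(-83/21 + L) = -830/7 + 30*L)
(1167 + h(22)) + B(43) = (1167 + √22/5) + (-830/7 + 30*43) = (1167 + √22/5) + (-830/7 + 1290) = (1167 + √22/5) + 8200/7 = 16369/7 + √22/5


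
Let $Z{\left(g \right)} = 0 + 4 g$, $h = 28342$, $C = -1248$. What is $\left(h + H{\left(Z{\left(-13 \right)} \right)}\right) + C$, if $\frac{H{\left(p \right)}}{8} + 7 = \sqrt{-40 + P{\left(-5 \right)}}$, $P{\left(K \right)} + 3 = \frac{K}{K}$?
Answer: $27038 + 8 i \sqrt{42} \approx 27038.0 + 51.846 i$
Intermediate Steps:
$Z{\left(g \right)} = 4 g$
$P{\left(K \right)} = -2$ ($P{\left(K \right)} = -3 + \frac{K}{K} = -3 + 1 = -2$)
$H{\left(p \right)} = -56 + 8 i \sqrt{42}$ ($H{\left(p \right)} = -56 + 8 \sqrt{-40 - 2} = -56 + 8 \sqrt{-42} = -56 + 8 i \sqrt{42}$)
$\left(h + H{\left(Z{\left(-13 \right)} \right)}\right) + C = \left(28342 - \left(56 - 8 i \sqrt{42}\right)\right) - 1248 = \left(28286 + 8 i \sqrt{42}\right) - 1248 = 27038 + 8 i \sqrt{42}$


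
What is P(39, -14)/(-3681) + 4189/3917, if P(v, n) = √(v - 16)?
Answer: 4189/3917 - √23/3681 ≈ 1.0681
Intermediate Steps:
P(v, n) = √(-16 + v)
P(39, -14)/(-3681) + 4189/3917 = √(-16 + 39)/(-3681) + 4189/3917 = √23*(-1/3681) + 4189*(1/3917) = -√23/3681 + 4189/3917 = 4189/3917 - √23/3681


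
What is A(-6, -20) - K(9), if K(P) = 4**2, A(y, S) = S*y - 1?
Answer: 103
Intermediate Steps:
A(y, S) = -1 + S*y
K(P) = 16
A(-6, -20) - K(9) = (-1 - 20*(-6)) - 1*16 = (-1 + 120) - 16 = 119 - 16 = 103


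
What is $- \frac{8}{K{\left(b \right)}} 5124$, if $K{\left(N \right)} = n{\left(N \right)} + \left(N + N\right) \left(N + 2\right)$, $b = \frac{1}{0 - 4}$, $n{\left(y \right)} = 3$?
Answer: $- \frac{327936}{17} \approx -19290.0$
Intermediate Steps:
$b = - \frac{1}{4}$ ($b = \frac{1}{-4} = - \frac{1}{4} \approx -0.25$)
$K{\left(N \right)} = 3 + 2 N \left(2 + N\right)$ ($K{\left(N \right)} = 3 + \left(N + N\right) \left(N + 2\right) = 3 + 2 N \left(2 + N\right)$)
$- \frac{8}{K{\left(b \right)}} 5124 = - \frac{8}{3 + 2 \left(- \frac{1}{4}\right)^{2} + 4 \left(- \frac{1}{4}\right)} 5124 = - \frac{8}{3 + 2 \cdot \frac{1}{16} - 1} \cdot 5124 = - \frac{8}{3 + \frac{1}{8} - 1} \cdot 5124 = - \frac{8}{\frac{17}{8}} \cdot 5124 = \left(-8\right) \frac{8}{17} \cdot 5124 = \left(- \frac{64}{17}\right) 5124 = - \frac{327936}{17}$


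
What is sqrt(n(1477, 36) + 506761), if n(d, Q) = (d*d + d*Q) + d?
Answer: 3*sqrt(304771) ≈ 1656.2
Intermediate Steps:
n(d, Q) = d + d**2 + Q*d (n(d, Q) = (d**2 + Q*d) + d = d + d**2 + Q*d)
sqrt(n(1477, 36) + 506761) = sqrt(1477*(1 + 36 + 1477) + 506761) = sqrt(1477*1514 + 506761) = sqrt(2236178 + 506761) = sqrt(2742939) = 3*sqrt(304771)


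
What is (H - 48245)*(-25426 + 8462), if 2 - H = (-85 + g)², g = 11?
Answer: 911289116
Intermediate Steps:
H = -5474 (H = 2 - (-85 + 11)² = 2 - 1*(-74)² = 2 - 1*5476 = 2 - 5476 = -5474)
(H - 48245)*(-25426 + 8462) = (-5474 - 48245)*(-25426 + 8462) = -53719*(-16964) = 911289116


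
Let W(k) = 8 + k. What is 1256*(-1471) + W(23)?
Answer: -1847545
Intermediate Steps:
1256*(-1471) + W(23) = 1256*(-1471) + (8 + 23) = -1847576 + 31 = -1847545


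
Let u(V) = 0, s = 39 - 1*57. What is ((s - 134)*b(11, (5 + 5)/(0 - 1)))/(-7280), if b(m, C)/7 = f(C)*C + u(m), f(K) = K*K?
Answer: -1900/13 ≈ -146.15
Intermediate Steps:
s = -18 (s = 39 - 57 = -18)
f(K) = K²
b(m, C) = 7*C³ (b(m, C) = 7*(C²*C + 0) = 7*(C³ + 0) = 7*C³)
((s - 134)*b(11, (5 + 5)/(0 - 1)))/(-7280) = ((-18 - 134)*(7*((5 + 5)/(0 - 1))³))/(-7280) = -1064*(10/(-1))³*(-1/7280) = -1064*(10*(-1))³*(-1/7280) = -1064*(-10)³*(-1/7280) = -1064*(-1000)*(-1/7280) = -152*(-7000)*(-1/7280) = 1064000*(-1/7280) = -1900/13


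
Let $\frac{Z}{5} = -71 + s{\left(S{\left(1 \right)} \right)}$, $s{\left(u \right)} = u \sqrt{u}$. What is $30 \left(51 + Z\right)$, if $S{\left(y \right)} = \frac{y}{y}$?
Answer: $-8970$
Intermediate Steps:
$S{\left(y \right)} = 1$
$s{\left(u \right)} = u^{\frac{3}{2}}$
$Z = -350$ ($Z = 5 \left(-71 + 1^{\frac{3}{2}}\right) = 5 \left(-71 + 1\right) = 5 \left(-70\right) = -350$)
$30 \left(51 + Z\right) = 30 \left(51 - 350\right) = 30 \left(-299\right) = -8970$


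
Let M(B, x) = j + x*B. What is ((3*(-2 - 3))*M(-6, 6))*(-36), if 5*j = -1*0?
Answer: -19440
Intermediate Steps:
j = 0 (j = (-1*0)/5 = (⅕)*0 = 0)
M(B, x) = B*x (M(B, x) = 0 + x*B = 0 + B*x = B*x)
((3*(-2 - 3))*M(-6, 6))*(-36) = ((3*(-2 - 3))*(-6*6))*(-36) = ((3*(-5))*(-36))*(-36) = -15*(-36)*(-36) = 540*(-36) = -19440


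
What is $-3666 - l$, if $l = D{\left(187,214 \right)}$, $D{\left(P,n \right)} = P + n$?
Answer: $-4067$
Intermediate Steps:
$l = 401$ ($l = 187 + 214 = 401$)
$-3666 - l = -3666 - 401 = -4067$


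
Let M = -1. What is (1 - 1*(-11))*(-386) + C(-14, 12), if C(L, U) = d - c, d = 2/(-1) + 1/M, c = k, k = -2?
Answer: -4633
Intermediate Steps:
c = -2
d = -3 (d = 2/(-1) + 1/(-1) = 2*(-1) + 1*(-1) = -2 - 1 = -3)
C(L, U) = -1 (C(L, U) = -3 - 1*(-2) = -3 + 2 = -1)
(1 - 1*(-11))*(-386) + C(-14, 12) = (1 - 1*(-11))*(-386) - 1 = (1 + 11)*(-386) - 1 = 12*(-386) - 1 = -4632 - 1 = -4633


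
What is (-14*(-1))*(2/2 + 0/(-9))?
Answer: 14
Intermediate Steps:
(-14*(-1))*(2/2 + 0/(-9)) = 14*(2*(½) + 0*(-⅑)) = 14*(1 + 0) = 14*1 = 14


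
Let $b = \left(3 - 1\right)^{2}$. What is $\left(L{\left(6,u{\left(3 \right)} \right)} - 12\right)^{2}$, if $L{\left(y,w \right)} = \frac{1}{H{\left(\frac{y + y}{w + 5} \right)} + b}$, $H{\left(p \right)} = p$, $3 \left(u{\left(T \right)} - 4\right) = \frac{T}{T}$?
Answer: $\frac{190969}{1369} \approx 139.5$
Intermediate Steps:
$u{\left(T \right)} = \frac{13}{3}$ ($u{\left(T \right)} = 4 + \frac{T \frac{1}{T}}{3} = 4 + \frac{1}{3} \cdot 1 = 4 + \frac{1}{3} = \frac{13}{3}$)
$b = 4$ ($b = 2^{2} = 4$)
$L{\left(y,w \right)} = \frac{1}{4 + \frac{2 y}{5 + w}}$ ($L{\left(y,w \right)} = \frac{1}{\frac{y + y}{w + 5} + 4} = \frac{1}{\frac{2 y}{5 + w} + 4} = \frac{1}{4 + \frac{2 y}{5 + w}}$)
$\left(L{\left(6,u{\left(3 \right)} \right)} - 12\right)^{2} = \left(\frac{5 + \frac{13}{3}}{2 \left(10 + 6 + 2 \cdot \frac{13}{3}\right)} - 12\right)^{2} = \left(\frac{1}{2} \frac{1}{10 + 6 + \frac{26}{3}} \cdot \frac{28}{3} - 12\right)^{2} = \left(\frac{1}{2} \frac{1}{\frac{74}{3}} \cdot \frac{28}{3} - 12\right)^{2} = \left(\frac{1}{2} \cdot \frac{3}{74} \cdot \frac{28}{3} - 12\right)^{2} = \left(\frac{7}{37} - 12\right)^{2} = \left(- \frac{437}{37}\right)^{2} = \frac{190969}{1369}$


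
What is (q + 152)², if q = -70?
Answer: 6724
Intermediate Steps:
(q + 152)² = (-70 + 152)² = 82² = 6724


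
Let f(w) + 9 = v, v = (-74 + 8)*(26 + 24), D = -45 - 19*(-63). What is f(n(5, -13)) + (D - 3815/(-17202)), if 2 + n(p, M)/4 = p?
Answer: -37100899/17202 ≈ -2156.8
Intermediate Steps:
n(p, M) = -8 + 4*p
D = 1152 (D = -45 + 1197 = 1152)
v = -3300 (v = -66*50 = -3300)
f(w) = -3309 (f(w) = -9 - 3300 = -3309)
f(n(5, -13)) + (D - 3815/(-17202)) = -3309 + (1152 - 3815/(-17202)) = -3309 + (1152 - 3815*(-1/17202)) = -3309 + (1152 + 3815/17202) = -3309 + 19820519/17202 = -37100899/17202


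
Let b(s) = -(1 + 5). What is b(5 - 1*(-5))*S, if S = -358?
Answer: 2148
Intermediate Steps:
b(s) = -6 (b(s) = -1*6 = -6)
b(5 - 1*(-5))*S = -6*(-358) = 2148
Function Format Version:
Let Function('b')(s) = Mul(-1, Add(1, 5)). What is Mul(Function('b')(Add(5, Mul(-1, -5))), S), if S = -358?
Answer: 2148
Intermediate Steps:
Function('b')(s) = -6 (Function('b')(s) = Mul(-1, 6) = -6)
Mul(Function('b')(Add(5, Mul(-1, -5))), S) = Mul(-6, -358) = 2148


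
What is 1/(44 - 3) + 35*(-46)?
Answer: -66009/41 ≈ -1610.0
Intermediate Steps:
1/(44 - 3) + 35*(-46) = 1/41 - 1610 = -66009/41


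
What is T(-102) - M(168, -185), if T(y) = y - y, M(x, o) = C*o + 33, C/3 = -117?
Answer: -64968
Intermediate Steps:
C = -351 (C = 3*(-117) = -351)
M(x, o) = 33 - 351*o (M(x, o) = -351*o + 33 = 33 - 351*o)
T(y) = 0
T(-102) - M(168, -185) = 0 - (33 - 351*(-185)) = 0 - (33 + 64935) = 0 - 1*64968 = 0 - 64968 = -64968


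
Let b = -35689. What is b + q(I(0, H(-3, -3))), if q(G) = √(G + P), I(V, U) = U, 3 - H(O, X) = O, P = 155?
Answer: -35689 + √161 ≈ -35676.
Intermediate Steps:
H(O, X) = 3 - O
q(G) = √(155 + G) (q(G) = √(G + 155) = √(155 + G))
b + q(I(0, H(-3, -3))) = -35689 + √(155 + (3 - 1*(-3))) = -35689 + √(155 + (3 + 3)) = -35689 + √(155 + 6) = -35689 + √161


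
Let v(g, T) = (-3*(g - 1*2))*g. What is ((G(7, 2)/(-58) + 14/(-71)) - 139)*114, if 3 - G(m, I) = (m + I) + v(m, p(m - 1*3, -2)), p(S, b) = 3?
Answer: -33073851/2059 ≈ -16063.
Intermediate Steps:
v(g, T) = g*(6 - 3*g) (v(g, T) = (-3*(g - 2))*g = (-3*(-2 + g))*g = (6 - 3*g)*g = g*(6 - 3*g))
G(m, I) = 3 - I - m - 3*m*(2 - m) (G(m, I) = 3 - ((m + I) + 3*m*(2 - m)) = 3 - ((I + m) + 3*m*(2 - m)) = 3 - (I + m + 3*m*(2 - m)) = 3 + (-I - m - 3*m*(2 - m)) = 3 - I - m - 3*m*(2 - m))
((G(7, 2)/(-58) + 14/(-71)) - 139)*114 = (((3 - 1*2 - 1*7 + 3*7*(-2 + 7))/(-58) + 14/(-71)) - 139)*114 = (((3 - 2 - 7 + 3*7*5)*(-1/58) + 14*(-1/71)) - 139)*114 = (((3 - 2 - 7 + 105)*(-1/58) - 14/71) - 139)*114 = ((99*(-1/58) - 14/71) - 139)*114 = ((-99/58 - 14/71) - 139)*114 = (-7841/4118 - 139)*114 = -580243/4118*114 = -33073851/2059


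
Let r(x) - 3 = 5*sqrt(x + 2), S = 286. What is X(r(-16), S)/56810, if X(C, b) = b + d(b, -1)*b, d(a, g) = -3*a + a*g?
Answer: -12573/2185 ≈ -5.7542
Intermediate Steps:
r(x) = 3 + 5*sqrt(2 + x) (r(x) = 3 + 5*sqrt(x + 2) = 3 + 5*sqrt(2 + x))
X(C, b) = b - 4*b**2 (X(C, b) = b + (b*(-3 - 1))*b = b + (b*(-4))*b = b + (-4*b)*b = b - 4*b**2)
X(r(-16), S)/56810 = (286*(1 - 4*286))/56810 = (286*(1 - 1144))*(1/56810) = (286*(-1143))*(1/56810) = -326898*1/56810 = -12573/2185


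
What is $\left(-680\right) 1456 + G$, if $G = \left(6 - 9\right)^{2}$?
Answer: $-990071$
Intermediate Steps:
$G = 9$ ($G = \left(-3\right)^{2} = 9$)
$\left(-680\right) 1456 + G = \left(-680\right) 1456 + 9 = -990080 + 9 = -990071$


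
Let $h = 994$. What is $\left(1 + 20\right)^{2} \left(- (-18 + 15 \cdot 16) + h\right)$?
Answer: $340452$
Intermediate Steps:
$\left(1 + 20\right)^{2} \left(- (-18 + 15 \cdot 16) + h\right) = \left(1 + 20\right)^{2} \left(- (-18 + 15 \cdot 16) + 994\right) = 21^{2} \left(- (-18 + 240) + 994\right) = 441 \left(\left(-1\right) 222 + 994\right) = 441 \left(-222 + 994\right) = 441 \cdot 772 = 340452$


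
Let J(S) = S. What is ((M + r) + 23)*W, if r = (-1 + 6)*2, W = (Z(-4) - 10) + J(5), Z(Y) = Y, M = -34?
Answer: 9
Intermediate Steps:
W = -9 (W = (-4 - 10) + 5 = -14 + 5 = -9)
r = 10 (r = 5*2 = 10)
((M + r) + 23)*W = ((-34 + 10) + 23)*(-9) = (-24 + 23)*(-9) = -1*(-9) = 9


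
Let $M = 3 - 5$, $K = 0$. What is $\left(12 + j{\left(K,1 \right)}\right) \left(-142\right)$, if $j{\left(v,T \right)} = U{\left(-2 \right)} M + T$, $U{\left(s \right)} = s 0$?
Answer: $-1846$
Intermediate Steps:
$U{\left(s \right)} = 0$
$M = -2$ ($M = 3 - 5 = -2$)
$j{\left(v,T \right)} = T$ ($j{\left(v,T \right)} = 0 \left(-2\right) + T = 0 + T = T$)
$\left(12 + j{\left(K,1 \right)}\right) \left(-142\right) = \left(12 + 1\right) \left(-142\right) = 13 \left(-142\right) = -1846$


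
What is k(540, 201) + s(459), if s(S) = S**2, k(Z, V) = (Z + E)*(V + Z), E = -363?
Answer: 341838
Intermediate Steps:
k(Z, V) = (-363 + Z)*(V + Z) (k(Z, V) = (Z - 363)*(V + Z) = (-363 + Z)*(V + Z))
k(540, 201) + s(459) = (540**2 - 363*201 - 363*540 + 201*540) + 459**2 = (291600 - 72963 - 196020 + 108540) + 210681 = 131157 + 210681 = 341838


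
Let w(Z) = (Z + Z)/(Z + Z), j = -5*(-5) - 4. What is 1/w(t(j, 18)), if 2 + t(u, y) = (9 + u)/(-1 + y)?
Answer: 1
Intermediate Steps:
j = 21 (j = 25 - 4 = 21)
t(u, y) = -2 + (9 + u)/(-1 + y)
w(Z) = 1 (w(Z) = (2*Z)/((2*Z)) = (2*Z)*(1/(2*Z)) = 1)
1/w(t(j, 18)) = 1/1 = 1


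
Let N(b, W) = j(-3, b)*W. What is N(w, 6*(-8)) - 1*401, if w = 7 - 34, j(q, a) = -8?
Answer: -17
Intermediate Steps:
w = -27
N(b, W) = -8*W
N(w, 6*(-8)) - 1*401 = -48*(-8) - 1*401 = -8*(-48) - 401 = 384 - 401 = -17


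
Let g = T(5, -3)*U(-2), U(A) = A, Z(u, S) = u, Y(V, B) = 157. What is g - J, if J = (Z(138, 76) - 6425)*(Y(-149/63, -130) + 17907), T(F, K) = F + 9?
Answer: 113568340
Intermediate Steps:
T(F, K) = 9 + F
J = -113568368 (J = (138 - 6425)*(157 + 17907) = -6287*18064 = -113568368)
g = -28 (g = (9 + 5)*(-2) = 14*(-2) = -28)
g - J = -28 - 1*(-113568368) = -28 + 113568368 = 113568340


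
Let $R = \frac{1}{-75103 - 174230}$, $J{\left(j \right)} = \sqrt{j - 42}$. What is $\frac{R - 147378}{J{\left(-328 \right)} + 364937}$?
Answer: $- \frac{13410047578845875}{33205923182185887} + \frac{36746198875 i \sqrt{370}}{33205923182185887} \approx -0.40384 + 2.1286 \cdot 10^{-5} i$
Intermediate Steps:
$J{\left(j \right)} = \sqrt{-42 + j}$
$R = - \frac{1}{249333}$ ($R = \frac{1}{-249333} = - \frac{1}{249333} \approx -4.0107 \cdot 10^{-6}$)
$\frac{R - 147378}{J{\left(-328 \right)} + 364937} = \frac{- \frac{1}{249333} - 147378}{\sqrt{-42 - 328} + 364937} = - \frac{36746198875}{249333 \left(\sqrt{-370} + 364937\right)} = - \frac{36746198875}{249333 \left(i \sqrt{370} + 364937\right)} = - \frac{36746198875}{249333 \left(364937 + i \sqrt{370}\right)}$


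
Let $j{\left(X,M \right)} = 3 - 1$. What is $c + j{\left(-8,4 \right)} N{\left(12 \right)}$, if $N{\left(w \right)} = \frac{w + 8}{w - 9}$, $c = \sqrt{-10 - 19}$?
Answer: $\frac{40}{3} + i \sqrt{29} \approx 13.333 + 5.3852 i$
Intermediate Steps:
$j{\left(X,M \right)} = 2$ ($j{\left(X,M \right)} = 3 - 1 = 2$)
$c = i \sqrt{29}$ ($c = \sqrt{-29} = i \sqrt{29} \approx 5.3852 i$)
$N{\left(w \right)} = \frac{8 + w}{-9 + w}$ ($N{\left(w \right)} = \frac{8 + w}{w - 9} = \frac{8 + w}{-9 + w}$)
$c + j{\left(-8,4 \right)} N{\left(12 \right)} = i \sqrt{29} + 2 \frac{8 + 12}{-9 + 12} = i \sqrt{29} + 2 \cdot \frac{1}{3} \cdot 20 = i \sqrt{29} + 2 \cdot \frac{20}{3} = i \sqrt{29} + \frac{40}{3} = \frac{40}{3} + i \sqrt{29}$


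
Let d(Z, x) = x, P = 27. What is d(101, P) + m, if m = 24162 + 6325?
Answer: 30514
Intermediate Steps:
m = 30487
d(101, P) + m = 27 + 30487 = 30514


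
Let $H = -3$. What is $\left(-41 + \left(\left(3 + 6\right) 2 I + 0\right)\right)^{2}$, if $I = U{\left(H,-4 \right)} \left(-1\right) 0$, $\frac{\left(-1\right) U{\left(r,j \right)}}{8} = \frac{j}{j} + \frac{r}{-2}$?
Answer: $1681$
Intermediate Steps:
$U{\left(r,j \right)} = -8 + 4 r$ ($U{\left(r,j \right)} = - 8 \left(\frac{j}{j} + \frac{r}{-2}\right) = - 8 \left(1 + r \left(- \frac{1}{2}\right)\right) = - 8 \left(1 - \frac{r}{2}\right) = -8 + 4 r$)
$I = 0$ ($I = \left(-8 + 4 \left(-3\right)\right) \left(-1\right) 0 = \left(-8 - 12\right) \left(-1\right) 0 = \left(-20\right) \left(-1\right) 0 = 20 \cdot 0 = 0$)
$\left(-41 + \left(\left(3 + 6\right) 2 I + 0\right)\right)^{2} = \left(-41 + \left(\left(3 + 6\right) 2 \cdot 0 + 0\right)\right)^{2} = \left(-41 + \left(9 \cdot 2 \cdot 0 + 0\right)\right)^{2} = \left(-41 + \left(18 \cdot 0 + 0\right)\right)^{2} = \left(-41 + \left(0 + 0\right)\right)^{2} = \left(-41 + 0\right)^{2} = \left(-41\right)^{2} = 1681$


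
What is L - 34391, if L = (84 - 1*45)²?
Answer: -32870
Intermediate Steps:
L = 1521 (L = (84 - 45)² = 39² = 1521)
L - 34391 = 1521 - 34391 = -32870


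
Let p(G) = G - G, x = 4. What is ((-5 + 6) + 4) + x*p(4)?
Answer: 5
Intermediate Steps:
p(G) = 0
((-5 + 6) + 4) + x*p(4) = ((-5 + 6) + 4) + 4*0 = (1 + 4) + 0 = 5 + 0 = 5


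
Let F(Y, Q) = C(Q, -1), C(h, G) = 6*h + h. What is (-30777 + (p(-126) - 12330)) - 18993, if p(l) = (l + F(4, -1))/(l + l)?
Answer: -2235581/36 ≈ -62100.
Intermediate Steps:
C(h, G) = 7*h
F(Y, Q) = 7*Q
p(l) = (-7 + l)/(2*l) (p(l) = (l + 7*(-1))/(l + l) = (l - 7)/((2*l)) = (-7 + l)*(1/(2*l)) = (-7 + l)/(2*l))
(-30777 + (p(-126) - 12330)) - 18993 = (-30777 + ((½)*(-7 - 126)/(-126) - 12330)) - 18993 = (-30777 + ((½)*(-1/126)*(-133) - 12330)) - 18993 = (-30777 + (19/36 - 12330)) - 18993 = (-30777 - 443861/36) - 18993 = -1551833/36 - 18993 = -2235581/36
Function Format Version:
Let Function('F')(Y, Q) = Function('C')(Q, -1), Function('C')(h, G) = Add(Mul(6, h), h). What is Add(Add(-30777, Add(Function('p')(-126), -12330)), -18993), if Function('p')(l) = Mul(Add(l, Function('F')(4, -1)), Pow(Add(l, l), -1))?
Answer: Rational(-2235581, 36) ≈ -62100.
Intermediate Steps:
Function('C')(h, G) = Mul(7, h)
Function('F')(Y, Q) = Mul(7, Q)
Function('p')(l) = Mul(Rational(1, 2), Pow(l, -1), Add(-7, l)) (Function('p')(l) = Mul(Add(l, Mul(7, -1)), Pow(Add(l, l), -1)) = Mul(Add(l, -7), Pow(Mul(2, l), -1)) = Mul(Add(-7, l), Mul(Rational(1, 2), Pow(l, -1))) = Mul(Rational(1, 2), Pow(l, -1), Add(-7, l)))
Add(Add(-30777, Add(Function('p')(-126), -12330)), -18993) = Add(Add(-30777, Add(Mul(Rational(1, 2), Pow(-126, -1), Add(-7, -126)), -12330)), -18993) = Add(Add(-30777, Add(Mul(Rational(1, 2), Rational(-1, 126), -133), -12330)), -18993) = Add(Add(-30777, Add(Rational(19, 36), -12330)), -18993) = Add(Add(-30777, Rational(-443861, 36)), -18993) = Add(Rational(-1551833, 36), -18993) = Rational(-2235581, 36)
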